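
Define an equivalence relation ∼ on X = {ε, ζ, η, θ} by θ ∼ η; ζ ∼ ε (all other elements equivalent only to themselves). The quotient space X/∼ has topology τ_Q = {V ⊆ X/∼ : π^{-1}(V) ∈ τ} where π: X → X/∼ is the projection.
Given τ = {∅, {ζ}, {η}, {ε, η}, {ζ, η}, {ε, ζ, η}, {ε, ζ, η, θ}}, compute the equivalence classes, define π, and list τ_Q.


X/∼ = {[ε=ζ], [η=θ]}; |τ_Q| = 2.

Equivalence classes: [ε=ζ], [η=θ].
Quotient map π: X → X/∼ sends ε ↦ [ε=ζ], ζ ↦ [ε=ζ], η ↦ [η=θ], θ ↦ [η=θ].
For each subset V ⊆ X/∼, compute π^{-1}(V) ⊆ X and check whether π^{-1}(V) ∈ τ. V is open in τ_Q iff π^{-1}(V) ∈ τ.
  V = {}: π^{-1}(V) = ∅ ∈ τ ✓.
  V = {[ε=ζ]}: π^{-1}(V) = {ε, ζ} ∉ τ ✗.
  V = {[η=θ]}: π^{-1}(V) = {η, θ} ∉ τ ✗.
  V = {[ε=ζ], [η=θ]}: π^{-1}(V) = {ε, ζ, η, θ} ∈ τ ✓.
Open sets in the quotient: τ_Q = {{}, {[ε=ζ], [η=θ]}} (2 elements).


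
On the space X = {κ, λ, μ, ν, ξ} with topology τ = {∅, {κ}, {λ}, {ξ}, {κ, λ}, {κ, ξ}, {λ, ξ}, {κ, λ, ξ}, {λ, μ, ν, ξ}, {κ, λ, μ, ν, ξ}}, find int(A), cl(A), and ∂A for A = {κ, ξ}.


int(A) = {κ, ξ}, cl(A) = {κ, μ, ν, ξ}, ∂A = {μ, ν}.

Closed sets in (X, τ) are complements of opens:
  closed(X, τ) = {∅, {κ}, {μ, ν}, {κ, μ, ν}, {λ, μ, ν}, {μ, ν, ξ}, {κ, λ, μ, ν}, {κ, μ, ν, ξ}, {λ, μ, ν, ξ}, {κ, λ, μ, ν, ξ}}.
int(A) = ⋃ {U ∈ τ : U ⊆ A}. Opens contained in A: ∅, {κ}, {ξ}, {κ, ξ}.
Taking the union of these: int(A) = {κ, ξ}.
cl(A) = ⋂ {C closed : A ⊆ C}. Closed sets containing A: {κ, μ, ν, ξ}, {κ, λ, μ, ν, ξ}.
Intersecting these: cl(A) = {κ, μ, ν, ξ}.
∂A = cl(A) ∖ int(A) = {κ, μ, ν, ξ} ∖ {κ, ξ} = {μ, ν}.


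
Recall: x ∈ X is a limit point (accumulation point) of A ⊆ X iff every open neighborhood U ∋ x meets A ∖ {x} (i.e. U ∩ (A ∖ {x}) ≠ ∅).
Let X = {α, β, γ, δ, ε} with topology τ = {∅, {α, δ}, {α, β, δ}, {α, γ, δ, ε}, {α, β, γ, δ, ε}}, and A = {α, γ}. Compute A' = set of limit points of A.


A' = {β, γ, δ, ε}

For each x ∈ X, list the open sets U ∈ τ with x ∈ U, then check whether U ∩ (A ∖ {x}) ≠ ∅ for every such U.
  x = α: open {α, δ} ∋ x has {α, δ} ∩ (A ∖ {α}) = ∅, so x is NOT a limit point.
  x = β: opens ∋ x are {α, β, δ}, {α, β, γ, δ, ε}; each meets A ∖ {β}, so x IS a limit point.
  x = γ: opens ∋ x are {α, γ, δ, ε}, {α, β, γ, δ, ε}; each meets A ∖ {γ}, so x IS a limit point.
  x = δ: opens ∋ x are {α, δ}, {α, β, δ}, {α, γ, δ, ε}, {α, β, γ, δ, ε}; each meets A ∖ {δ}, so x IS a limit point.
  x = ε: opens ∋ x are {α, γ, δ, ε}, {α, β, γ, δ, ε}; each meets A ∖ {ε}, so x IS a limit point.
Collecting: A' = {β, γ, δ, ε}.


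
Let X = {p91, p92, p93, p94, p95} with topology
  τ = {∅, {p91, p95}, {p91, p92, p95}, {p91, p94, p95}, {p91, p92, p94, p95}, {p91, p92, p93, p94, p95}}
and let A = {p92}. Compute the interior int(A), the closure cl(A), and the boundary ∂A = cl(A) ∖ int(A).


int(A) = ∅, cl(A) = {p92, p93}, ∂A = {p92, p93}.

Closed sets in (X, τ) are complements of opens:
  closed(X, τ) = {∅, {p93}, {p92, p93}, {p93, p94}, {p92, p93, p94}, {p91, p92, p93, p94, p95}}.
int(A) = ⋃ {U ∈ τ : U ⊆ A}. Opens contained in A: ∅.
Taking the union of these: int(A) = ∅.
cl(A) = ⋂ {C closed : A ⊆ C}. Closed sets containing A: {p92, p93}, {p92, p93, p94}, {p91, p92, p93, p94, p95}.
Intersecting these: cl(A) = {p92, p93}.
∂A = cl(A) ∖ int(A) = {p92, p93} ∖ ∅ = {p92, p93}.


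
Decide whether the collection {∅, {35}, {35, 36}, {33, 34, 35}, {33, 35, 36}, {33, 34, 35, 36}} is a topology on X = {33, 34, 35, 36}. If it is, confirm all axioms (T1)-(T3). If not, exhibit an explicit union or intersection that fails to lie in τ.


τ is NOT a topology on X.

Axiom (T1): ∅ ∈ τ? Yes; X ∈ τ? Yes.
Axiom (T2/T3): check pairwise unions and intersections of members of τ.
Counterexample for (T3): {33, 34, 35} ∩ {33, 35, 36} = {33, 35} ∉ τ. Therefore τ is NOT a topology.


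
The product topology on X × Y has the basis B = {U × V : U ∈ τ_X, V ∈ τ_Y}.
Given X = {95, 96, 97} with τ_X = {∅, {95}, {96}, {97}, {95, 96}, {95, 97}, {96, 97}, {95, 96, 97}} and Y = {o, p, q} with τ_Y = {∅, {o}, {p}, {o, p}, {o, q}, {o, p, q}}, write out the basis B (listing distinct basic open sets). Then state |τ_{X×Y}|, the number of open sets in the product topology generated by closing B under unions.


Basis B = {∅ × ∅, {95} × {o}, {95} × {p}, {96} × {o}, {96} × {p}, {97} × {o}, {97} × {p}, {95} × {o, p}, {95} × {o, q}, {95, 96} × {o}, {95, 97} × {o}, {95, 96} × {p}, {95, 97} × {p}, {96} × {o, p}, {96} × {o, q}, {96, 97} × {o}, {96, 97} × {p}, {97} × {o, p}, {97} × {o, q}, {95} × {o, p, q}, {95, 96, 97} × {o}, {95, 96, 97} × {p}, {96} × {o, p, q}, {97} × {o, p, q}, {95, 96} × {o, p}, {95, 97} × {o, p}, {95, 96} × {o, q}, {95, 97} × {o, q}, {96, 97} × {o, p}, {96, 97} × {o, q}, {95, 96} × {o, p, q}, {95, 97} × {o, p, q}, {95, 96, 97} × {o, p}, {95, 96, 97} × {o, q}, {96, 97} × {o, p, q}, {95, 96, 97} × {o, p, q}}; |τ_{X×Y}| = 216.

Enumerate products U × V with U ∈ τ_X, V ∈ τ_Y (deduplicated):
  ∅ × ∅ = {} (∅)
  {95} × {o} = {(95,o)}
  {95} × {p} = {(95,p)}
  {96} × {o} = {(96,o)}
  {96} × {p} = {(96,p)}
  {97} × {o} = {(97,o)}
  {97} × {p} = {(97,p)}
  {95} × {o, p} = {(95,o), (95,p)}
  {95} × {o, q} = {(95,o), (95,q)}
  {95, 96} × {o} = {(95,o), (96,o)}
  {95, 97} × {o} = {(95,o), (97,o)}
  {95, 96} × {p} = {(95,p), (96,p)}
  {95, 97} × {p} = {(95,p), (97,p)}
  {96} × {o, p} = {(96,o), (96,p)}
  {96} × {o, q} = {(96,o), (96,q)}
  {96, 97} × {o} = {(96,o), (97,o)}
  {96, 97} × {p} = {(96,p), (97,p)}
  {97} × {o, p} = {(97,o), (97,p)}
  {97} × {o, q} = {(97,o), (97,q)}
  {95} × {o, p, q} = {(95,o), (95,p), (95,q)}
  {95, 96, 97} × {o} = {(95,o), (96,o), (97,o)}
  {95, 96, 97} × {p} = {(95,p), (96,p), (97,p)}
  {96} × {o, p, q} = {(96,o), (96,p), (96,q)}
  {97} × {o, p, q} = {(97,o), (97,p), (97,q)}
  {95, 96} × {o, p} = {(95,o), (95,p), (96,o), (96,p)}
  {95, 97} × {o, p} = {(95,o), (95,p), (97,o), (97,p)}
  {95, 96} × {o, q} = {(95,o), (95,q), (96,o), (96,q)}
  {95, 97} × {o, q} = {(95,o), (95,q), (97,o), (97,q)}
  {96, 97} × {o, p} = {(96,o), (96,p), (97,o), (97,p)}
  {96, 97} × {o, q} = {(96,o), (96,q), (97,o), (97,q)}
  {95, 96} × {o, p, q} = {(95,o), (95,p), (95,q), (96,o), (96,p), (96,q)}
  {95, 97} × {o, p, q} = {(95,o), (95,p), (95,q), (97,o), (97,p), (97,q)}
  {95, 96, 97} × {o, p} = {(95,o), (95,p), (96,o), (96,p), (97,o), (97,p)}
  {95, 96, 97} × {o, q} = {(95,o), (95,q), (96,o), (96,q), (97,o), (97,q)}
  {96, 97} × {o, p, q} = {(96,o), (96,p), (96,q), (97,o), (97,p), (97,q)}
  {95, 96, 97} × {o, p, q} = {(95,o), (95,p), (95,q), (96,o), (96,p), (96,q), (97,o), (97,p), (97,q)}
These 36 distinct sets form the basis B.
Close under arbitrary unions to get τ_{X×Y}; counting gives |τ_{X×Y}| = 216.


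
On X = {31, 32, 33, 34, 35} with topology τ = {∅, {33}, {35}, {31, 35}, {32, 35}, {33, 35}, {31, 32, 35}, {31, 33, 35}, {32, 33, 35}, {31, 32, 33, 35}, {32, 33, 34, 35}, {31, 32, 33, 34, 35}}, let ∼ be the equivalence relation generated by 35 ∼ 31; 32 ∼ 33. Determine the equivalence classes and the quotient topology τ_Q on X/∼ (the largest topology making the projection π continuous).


X/∼ = {[31=35], [32=33], [34]}; |τ_Q| = 4.

Equivalence classes: [31=35], [32=33], [34].
Quotient map π: X → X/∼ sends 31 ↦ [31=35], 32 ↦ [32=33], 33 ↦ [32=33], 34 ↦ [34], 35 ↦ [31=35].
For each subset V ⊆ X/∼, compute π^{-1}(V) ⊆ X and check whether π^{-1}(V) ∈ τ. V is open in τ_Q iff π^{-1}(V) ∈ τ.
  V = {}: π^{-1}(V) = ∅ ∈ τ ✓.
  V = {[31=35]}: π^{-1}(V) = {31, 35} ∈ τ ✓.
  V = {[32=33]}: π^{-1}(V) = {32, 33} ∉ τ ✗.
  V = {[31=35], [32=33]}: π^{-1}(V) = {31, 32, 33, 35} ∈ τ ✓.
  V = {[34]}: π^{-1}(V) = {34} ∉ τ ✗.
  V = {[31=35], [34]}: π^{-1}(V) = {31, 34, 35} ∉ τ ✗.
  V = {[32=33], [34]}: π^{-1}(V) = {32, 33, 34} ∉ τ ✗.
  V = {[31=35], [32=33], [34]}: π^{-1}(V) = {31, 32, 33, 34, 35} ∈ τ ✓.
Open sets in the quotient: τ_Q = {{}, {[31=35]}, {[31=35], [32=33]}, {[31=35], [32=33], [34]}} (4 elements).


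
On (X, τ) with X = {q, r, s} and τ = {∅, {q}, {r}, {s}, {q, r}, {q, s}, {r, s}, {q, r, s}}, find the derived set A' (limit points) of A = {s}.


A' = ∅

For each x ∈ X, list the open sets U ∈ τ with x ∈ U, then check whether U ∩ (A ∖ {x}) ≠ ∅ for every such U.
  x = q: open {q} ∋ x has {q} ∩ (A ∖ {q}) = ∅, so x is NOT a limit point.
  x = r: open {r} ∋ x has {r} ∩ (A ∖ {r}) = ∅, so x is NOT a limit point.
  x = s: open {s} ∋ x has {s} ∩ (A ∖ {s}) = ∅, so x is NOT a limit point.
Collecting: A' = ∅.


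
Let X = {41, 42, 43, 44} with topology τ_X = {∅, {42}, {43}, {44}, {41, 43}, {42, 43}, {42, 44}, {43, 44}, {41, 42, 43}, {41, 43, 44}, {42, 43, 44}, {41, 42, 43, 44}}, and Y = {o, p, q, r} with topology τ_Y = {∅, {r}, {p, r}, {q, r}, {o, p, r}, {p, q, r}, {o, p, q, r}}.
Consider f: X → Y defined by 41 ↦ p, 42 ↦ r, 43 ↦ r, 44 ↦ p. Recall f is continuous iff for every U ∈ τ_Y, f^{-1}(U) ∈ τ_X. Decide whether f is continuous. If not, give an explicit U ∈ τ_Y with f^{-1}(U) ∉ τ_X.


f IS continuous.

Compute f^{-1}(U) for each U ∈ τ_Y:
  U = ∅: f^{-1}(U) = ∅ ∈ τ_X ✓.
  U = {r}: f^{-1}(U) = {42, 43} ∈ τ_X ✓.
  U = {p, r}: f^{-1}(U) = {41, 42, 43, 44} ∈ τ_X ✓.
  U = {q, r}: f^{-1}(U) = {42, 43} ∈ τ_X ✓.
  U = {o, p, r}: f^{-1}(U) = {41, 42, 43, 44} ∈ τ_X ✓.
  U = {p, q, r}: f^{-1}(U) = {41, 42, 43, 44} ∈ τ_X ✓.
  U = {o, p, q, r}: f^{-1}(U) = {41, 42, 43, 44} ∈ τ_X ✓.
Every preimage lies in τ_X, so f IS continuous.


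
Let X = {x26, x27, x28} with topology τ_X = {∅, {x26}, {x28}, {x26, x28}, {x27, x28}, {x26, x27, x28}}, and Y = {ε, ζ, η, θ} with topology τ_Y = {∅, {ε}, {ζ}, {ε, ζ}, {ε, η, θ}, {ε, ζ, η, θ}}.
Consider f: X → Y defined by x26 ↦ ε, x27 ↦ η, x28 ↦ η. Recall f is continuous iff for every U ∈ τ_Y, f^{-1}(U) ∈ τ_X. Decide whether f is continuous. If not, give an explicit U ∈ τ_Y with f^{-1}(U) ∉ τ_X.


f IS continuous.

Compute f^{-1}(U) for each U ∈ τ_Y:
  U = ∅: f^{-1}(U) = ∅ ∈ τ_X ✓.
  U = {ε}: f^{-1}(U) = {x26} ∈ τ_X ✓.
  U = {ζ}: f^{-1}(U) = ∅ ∈ τ_X ✓.
  U = {ε, ζ}: f^{-1}(U) = {x26} ∈ τ_X ✓.
  U = {ε, η, θ}: f^{-1}(U) = {x26, x27, x28} ∈ τ_X ✓.
  U = {ε, ζ, η, θ}: f^{-1}(U) = {x26, x27, x28} ∈ τ_X ✓.
Every preimage lies in τ_X, so f IS continuous.


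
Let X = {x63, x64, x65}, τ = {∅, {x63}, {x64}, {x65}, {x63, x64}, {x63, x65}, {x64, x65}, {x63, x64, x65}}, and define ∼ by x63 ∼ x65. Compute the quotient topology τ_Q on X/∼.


X/∼ = {[x63=x65], [x64]}; |τ_Q| = 4.

Equivalence classes: [x63=x65], [x64].
Quotient map π: X → X/∼ sends x63 ↦ [x63=x65], x64 ↦ [x64], x65 ↦ [x63=x65].
For each subset V ⊆ X/∼, compute π^{-1}(V) ⊆ X and check whether π^{-1}(V) ∈ τ. V is open in τ_Q iff π^{-1}(V) ∈ τ.
  V = {}: π^{-1}(V) = ∅ ∈ τ ✓.
  V = {[x63=x65]}: π^{-1}(V) = {x63, x65} ∈ τ ✓.
  V = {[x64]}: π^{-1}(V) = {x64} ∈ τ ✓.
  V = {[x63=x65], [x64]}: π^{-1}(V) = {x63, x64, x65} ∈ τ ✓.
Open sets in the quotient: τ_Q = {{}, {[x63=x65]}, {[x64]}, {[x63=x65], [x64]}} (4 elements).


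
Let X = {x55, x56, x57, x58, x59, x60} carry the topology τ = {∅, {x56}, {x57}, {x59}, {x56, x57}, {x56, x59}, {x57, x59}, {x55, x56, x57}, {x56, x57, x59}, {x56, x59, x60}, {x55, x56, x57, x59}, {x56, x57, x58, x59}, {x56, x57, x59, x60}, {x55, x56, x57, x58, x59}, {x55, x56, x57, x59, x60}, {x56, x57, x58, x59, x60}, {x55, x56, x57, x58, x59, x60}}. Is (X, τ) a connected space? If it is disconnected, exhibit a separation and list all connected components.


(X, τ) is connected.

Find clopen sets (U ∈ τ with X ∖ U ∈ τ):
  U = ∅, X ∖ U = {x55, x56, x57, x58, x59, x60} — both open, so U is clopen.
  U = {x55, x56, x57, x58, x59, x60}, X ∖ U = ∅ — both open, so U is clopen.
Only trivial clopens (∅ and X) exist, so (X, τ) is connected.
Compute connected components by grouping points that agree on all clopens:
  component: {x55, x56, x57, x58, x59, x60}


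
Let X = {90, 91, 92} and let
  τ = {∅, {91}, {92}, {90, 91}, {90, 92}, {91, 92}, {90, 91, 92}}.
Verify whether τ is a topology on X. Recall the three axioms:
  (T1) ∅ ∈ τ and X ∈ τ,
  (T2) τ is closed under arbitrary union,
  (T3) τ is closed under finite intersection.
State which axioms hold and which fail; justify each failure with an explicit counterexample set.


τ is NOT a topology on X.

Axiom (T1): ∅ ∈ τ? Yes; X ∈ τ? Yes.
Axiom (T2/T3): check pairwise unions and intersections of members of τ.
Counterexample for (T3): {90, 91} ∩ {90, 92} = {90} ∉ τ. Therefore τ is NOT a topology.


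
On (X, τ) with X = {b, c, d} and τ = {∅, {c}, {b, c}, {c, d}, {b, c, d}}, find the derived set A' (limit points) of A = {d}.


A' = ∅

For each x ∈ X, list the open sets U ∈ τ with x ∈ U, then check whether U ∩ (A ∖ {x}) ≠ ∅ for every such U.
  x = b: open {b, c} ∋ x has {b, c} ∩ (A ∖ {b}) = ∅, so x is NOT a limit point.
  x = c: open {c} ∋ x has {c} ∩ (A ∖ {c}) = ∅, so x is NOT a limit point.
  x = d: open {c, d} ∋ x has {c, d} ∩ (A ∖ {d}) = ∅, so x is NOT a limit point.
Collecting: A' = ∅.


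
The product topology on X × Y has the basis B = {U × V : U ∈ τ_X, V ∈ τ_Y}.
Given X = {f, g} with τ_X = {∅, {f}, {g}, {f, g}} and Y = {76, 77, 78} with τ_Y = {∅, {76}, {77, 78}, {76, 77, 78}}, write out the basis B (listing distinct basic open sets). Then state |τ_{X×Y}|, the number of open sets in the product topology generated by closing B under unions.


Basis B = {∅ × ∅, {f} × {76}, {g} × {76}, {f, g} × {76}, {f} × {77, 78}, {g} × {77, 78}, {f} × {76, 77, 78}, {g} × {76, 77, 78}, {f, g} × {77, 78}, {f, g} × {76, 77, 78}}; |τ_{X×Y}| = 16.

Enumerate products U × V with U ∈ τ_X, V ∈ τ_Y (deduplicated):
  ∅ × ∅ = {} (∅)
  {f} × {76} = {(f,76)}
  {g} × {76} = {(g,76)}
  {f, g} × {76} = {(f,76), (g,76)}
  {f} × {77, 78} = {(f,77), (f,78)}
  {g} × {77, 78} = {(g,77), (g,78)}
  {f} × {76, 77, 78} = {(f,76), (f,77), (f,78)}
  {g} × {76, 77, 78} = {(g,76), (g,77), (g,78)}
  {f, g} × {77, 78} = {(f,77), (f,78), (g,77), (g,78)}
  {f, g} × {76, 77, 78} = {(f,76), (f,77), (f,78), (g,76), (g,77), (g,78)}
These 10 distinct sets form the basis B.
Close under arbitrary unions to get τ_{X×Y}; counting gives |τ_{X×Y}| = 16.


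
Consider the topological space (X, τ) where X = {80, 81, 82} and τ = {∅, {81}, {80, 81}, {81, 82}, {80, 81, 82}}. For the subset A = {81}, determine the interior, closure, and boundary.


int(A) = {81}, cl(A) = {80, 81, 82}, ∂A = {80, 82}.

Closed sets in (X, τ) are complements of opens:
  closed(X, τ) = {∅, {80}, {82}, {80, 82}, {80, 81, 82}}.
int(A) = ⋃ {U ∈ τ : U ⊆ A}. Opens contained in A: ∅, {81}.
Taking the union of these: int(A) = {81}.
cl(A) = ⋂ {C closed : A ⊆ C}. Closed sets containing A: {80, 81, 82}.
Intersecting these: cl(A) = {80, 81, 82}.
∂A = cl(A) ∖ int(A) = {80, 81, 82} ∖ {81} = {80, 82}.


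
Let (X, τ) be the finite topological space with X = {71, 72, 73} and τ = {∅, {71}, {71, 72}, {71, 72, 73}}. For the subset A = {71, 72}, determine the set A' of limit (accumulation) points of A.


A' = {72, 73}

For each x ∈ X, list the open sets U ∈ τ with x ∈ U, then check whether U ∩ (A ∖ {x}) ≠ ∅ for every such U.
  x = 71: open {71} ∋ x has {71} ∩ (A ∖ {71}) = ∅, so x is NOT a limit point.
  x = 72: opens ∋ x are {71, 72}, {71, 72, 73}; each meets A ∖ {72}, so x IS a limit point.
  x = 73: opens ∋ x are {71, 72, 73}; each meets A ∖ {73}, so x IS a limit point.
Collecting: A' = {72, 73}.


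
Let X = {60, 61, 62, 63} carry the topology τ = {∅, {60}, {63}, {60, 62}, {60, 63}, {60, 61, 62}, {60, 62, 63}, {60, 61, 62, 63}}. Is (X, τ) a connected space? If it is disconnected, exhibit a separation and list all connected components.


(X, τ) is disconnected; components = [{63}, {60, 61, 62}].

Find clopen sets (U ∈ τ with X ∖ U ∈ τ):
  U = ∅, X ∖ U = {60, 61, 62, 63} — both open, so U is clopen.
  U = {63}, X ∖ U = {60, 61, 62} — both open, so U is clopen.
  U = {60, 61, 62}, X ∖ U = {63} — both open, so U is clopen.
  U = {60, 61, 62, 63}, X ∖ U = ∅ — both open, so U is clopen.
Nontrivial clopen(s) exist: e.g. {63}. So (X, τ) is disconnected.
Compute connected components by grouping points that agree on all clopens:
  component: {63}
  component: {60, 61, 62}


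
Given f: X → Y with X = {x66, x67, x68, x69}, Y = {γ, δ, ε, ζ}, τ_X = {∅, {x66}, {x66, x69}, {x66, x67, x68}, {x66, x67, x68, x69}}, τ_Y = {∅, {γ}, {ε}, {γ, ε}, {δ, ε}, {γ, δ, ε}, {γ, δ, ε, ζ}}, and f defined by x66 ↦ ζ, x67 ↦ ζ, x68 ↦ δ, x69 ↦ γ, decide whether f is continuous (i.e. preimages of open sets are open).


f is NOT continuous.

Compute f^{-1}(U) for each U ∈ τ_Y:
  U = ∅: f^{-1}(U) = ∅ ∈ τ_X ✓.
  U = {γ}: f^{-1}(U) = {x69} ∉ τ_X ✗.
  U = {ε}: f^{-1}(U) = ∅ ∈ τ_X ✓.
  U = {γ, ε}: f^{-1}(U) = {x69} ∉ τ_X ✗.
  U = {δ, ε}: f^{-1}(U) = {x68} ∉ τ_X ✗.
  U = {γ, δ, ε}: f^{-1}(U) = {x68, x69} ∉ τ_X ✗.
  U = {γ, δ, ε, ζ}: f^{-1}(U) = {x66, x67, x68, x69} ∈ τ_X ✓.
Found U = {γ} with f^{-1}(U) = {x69} not in τ_X. Therefore f is NOT continuous.


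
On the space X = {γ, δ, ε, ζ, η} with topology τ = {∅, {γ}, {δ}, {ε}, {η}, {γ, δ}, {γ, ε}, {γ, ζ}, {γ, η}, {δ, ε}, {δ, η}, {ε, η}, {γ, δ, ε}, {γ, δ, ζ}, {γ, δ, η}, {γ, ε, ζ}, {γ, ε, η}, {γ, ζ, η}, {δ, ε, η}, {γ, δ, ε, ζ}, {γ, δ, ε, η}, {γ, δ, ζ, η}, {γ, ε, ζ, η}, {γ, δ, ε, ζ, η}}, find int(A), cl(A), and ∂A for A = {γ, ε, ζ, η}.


int(A) = {γ, ε, ζ, η}, cl(A) = {γ, ε, ζ, η}, ∂A = ∅.

Closed sets in (X, τ) are complements of opens:
  closed(X, τ) = {∅, {δ}, {ε}, {ζ}, {η}, {γ, ζ}, {δ, ε}, {δ, ζ}, {δ, η}, {ε, ζ}, {ε, η}, {ζ, η}, {γ, δ, ζ}, {γ, ε, ζ}, {γ, ζ, η}, {δ, ε, ζ}, {δ, ε, η}, {δ, ζ, η}, {ε, ζ, η}, {γ, δ, ε, ζ}, {γ, δ, ζ, η}, {γ, ε, ζ, η}, {δ, ε, ζ, η}, {γ, δ, ε, ζ, η}}.
int(A) = ⋃ {U ∈ τ : U ⊆ A}. Opens contained in A: ∅, {γ}, {ε}, {η}, {γ, ε}, {γ, ζ}, {γ, η}, {ε, η}, {γ, ε, ζ}, {γ, ε, η}, {γ, ζ, η}, {γ, ε, ζ, η}.
Taking the union of these: int(A) = {γ, ε, ζ, η}.
cl(A) = ⋂ {C closed : A ⊆ C}. Closed sets containing A: {γ, ε, ζ, η}, {γ, δ, ε, ζ, η}.
Intersecting these: cl(A) = {γ, ε, ζ, η}.
∂A = cl(A) ∖ int(A) = {γ, ε, ζ, η} ∖ {γ, ε, ζ, η} = ∅.


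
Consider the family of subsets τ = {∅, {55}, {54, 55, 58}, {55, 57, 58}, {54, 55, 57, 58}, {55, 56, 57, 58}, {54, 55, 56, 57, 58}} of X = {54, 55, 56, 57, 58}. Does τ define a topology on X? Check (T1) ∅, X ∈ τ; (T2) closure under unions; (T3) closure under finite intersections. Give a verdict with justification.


τ is NOT a topology on X.

Axiom (T1): ∅ ∈ τ? Yes; X ∈ τ? Yes.
Axiom (T2/T3): check pairwise unions and intersections of members of τ.
Counterexample for (T3): {54, 55, 58} ∩ {55, 57, 58} = {55, 58} ∉ τ. Therefore τ is NOT a topology.


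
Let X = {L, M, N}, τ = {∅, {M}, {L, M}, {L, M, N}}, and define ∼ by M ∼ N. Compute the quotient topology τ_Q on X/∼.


X/∼ = {[L], [M=N]}; |τ_Q| = 2.

Equivalence classes: [L], [M=N].
Quotient map π: X → X/∼ sends L ↦ [L], M ↦ [M=N], N ↦ [M=N].
For each subset V ⊆ X/∼, compute π^{-1}(V) ⊆ X and check whether π^{-1}(V) ∈ τ. V is open in τ_Q iff π^{-1}(V) ∈ τ.
  V = {}: π^{-1}(V) = ∅ ∈ τ ✓.
  V = {[L]}: π^{-1}(V) = {L} ∉ τ ✗.
  V = {[M=N]}: π^{-1}(V) = {M, N} ∉ τ ✗.
  V = {[L], [M=N]}: π^{-1}(V) = {L, M, N} ∈ τ ✓.
Open sets in the quotient: τ_Q = {{}, {[L], [M=N]}} (2 elements).


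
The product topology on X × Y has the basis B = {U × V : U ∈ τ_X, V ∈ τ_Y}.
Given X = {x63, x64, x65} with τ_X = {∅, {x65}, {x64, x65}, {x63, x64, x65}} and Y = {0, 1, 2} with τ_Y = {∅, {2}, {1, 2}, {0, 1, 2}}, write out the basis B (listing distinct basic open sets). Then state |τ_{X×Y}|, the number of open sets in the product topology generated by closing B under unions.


Basis B = {∅ × ∅, {x65} × {2}, {x64, x65} × {2}, {x65} × {1, 2}, {x63, x64, x65} × {2}, {x65} × {0, 1, 2}, {x64, x65} × {1, 2}, {x63, x64, x65} × {1, 2}, {x64, x65} × {0, 1, 2}, {x63, x64, x65} × {0, 1, 2}}; |τ_{X×Y}| = 20.

Enumerate products U × V with U ∈ τ_X, V ∈ τ_Y (deduplicated):
  ∅ × ∅ = {} (∅)
  {x65} × {2} = {(x65,2)}
  {x64, x65} × {2} = {(x64,2), (x65,2)}
  {x65} × {1, 2} = {(x65,1), (x65,2)}
  {x63, x64, x65} × {2} = {(x63,2), (x64,2), (x65,2)}
  {x65} × {0, 1, 2} = {(x65,0), (x65,1), (x65,2)}
  {x64, x65} × {1, 2} = {(x64,1), (x64,2), (x65,1), (x65,2)}
  {x63, x64, x65} × {1, 2} = {(x63,1), (x63,2), (x64,1), (x64,2), (x65,1), (x65,2)}
  {x64, x65} × {0, 1, 2} = {(x64,0), (x64,1), (x64,2), (x65,0), (x65,1), (x65,2)}
  {x63, x64, x65} × {0, 1, 2} = {(x63,0), (x63,1), (x63,2), (x64,0), (x64,1), (x64,2), (x65,0), (x65,1), (x65,2)}
These 10 distinct sets form the basis B.
Close under arbitrary unions to get τ_{X×Y}; counting gives |τ_{X×Y}| = 20.


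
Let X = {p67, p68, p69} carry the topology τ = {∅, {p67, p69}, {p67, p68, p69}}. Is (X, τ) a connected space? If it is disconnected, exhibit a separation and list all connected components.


(X, τ) is connected.

Find clopen sets (U ∈ τ with X ∖ U ∈ τ):
  U = ∅, X ∖ U = {p67, p68, p69} — both open, so U is clopen.
  U = {p67, p68, p69}, X ∖ U = ∅ — both open, so U is clopen.
Only trivial clopens (∅ and X) exist, so (X, τ) is connected.
Compute connected components by grouping points that agree on all clopens:
  component: {p67, p68, p69}


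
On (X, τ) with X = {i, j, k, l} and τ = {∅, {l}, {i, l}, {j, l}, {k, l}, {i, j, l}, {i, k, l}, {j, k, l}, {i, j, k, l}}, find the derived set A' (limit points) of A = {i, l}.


A' = {i, j, k}

For each x ∈ X, list the open sets U ∈ τ with x ∈ U, then check whether U ∩ (A ∖ {x}) ≠ ∅ for every such U.
  x = i: opens ∋ x are {i, l}, {i, j, l}, {i, k, l}, {i, j, k, l}; each meets A ∖ {i}, so x IS a limit point.
  x = j: opens ∋ x are {j, l}, {i, j, l}, {j, k, l}, {i, j, k, l}; each meets A ∖ {j}, so x IS a limit point.
  x = k: opens ∋ x are {k, l}, {i, k, l}, {j, k, l}, {i, j, k, l}; each meets A ∖ {k}, so x IS a limit point.
  x = l: open {l} ∋ x has {l} ∩ (A ∖ {l}) = ∅, so x is NOT a limit point.
Collecting: A' = {i, j, k}.


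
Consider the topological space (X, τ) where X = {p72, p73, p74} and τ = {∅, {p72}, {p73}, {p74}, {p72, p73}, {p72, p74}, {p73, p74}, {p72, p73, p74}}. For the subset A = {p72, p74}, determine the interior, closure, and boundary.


int(A) = {p72, p74}, cl(A) = {p72, p74}, ∂A = ∅.

Closed sets in (X, τ) are complements of opens:
  closed(X, τ) = {∅, {p72}, {p73}, {p74}, {p72, p73}, {p72, p74}, {p73, p74}, {p72, p73, p74}}.
int(A) = ⋃ {U ∈ τ : U ⊆ A}. Opens contained in A: ∅, {p72}, {p74}, {p72, p74}.
Taking the union of these: int(A) = {p72, p74}.
cl(A) = ⋂ {C closed : A ⊆ C}. Closed sets containing A: {p72, p74}, {p72, p73, p74}.
Intersecting these: cl(A) = {p72, p74}.
∂A = cl(A) ∖ int(A) = {p72, p74} ∖ {p72, p74} = ∅.


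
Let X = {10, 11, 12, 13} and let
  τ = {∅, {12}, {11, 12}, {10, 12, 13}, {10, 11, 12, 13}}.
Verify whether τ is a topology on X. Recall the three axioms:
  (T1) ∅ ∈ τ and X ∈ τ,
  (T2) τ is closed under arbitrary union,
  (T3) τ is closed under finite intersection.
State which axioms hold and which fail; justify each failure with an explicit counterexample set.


τ IS a topology on X.

Axiom (T1): ∅ ∈ τ? Yes; X ∈ τ? Yes.
Axiom (T2/T3): check pairwise unions and intersections of members of τ.
All pairwise intersections and unions checked — each lies in τ. Therefore τ satisfies (T1), (T2), (T3): it IS a topology on X.


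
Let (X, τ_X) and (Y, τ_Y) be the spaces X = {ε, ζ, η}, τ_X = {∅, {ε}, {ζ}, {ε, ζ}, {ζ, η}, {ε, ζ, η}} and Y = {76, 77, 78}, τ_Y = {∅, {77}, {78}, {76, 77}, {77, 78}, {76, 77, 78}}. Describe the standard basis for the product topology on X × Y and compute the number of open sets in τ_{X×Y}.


Basis B = {∅ × ∅, {ε} × {77}, {ε} × {78}, {ζ} × {77}, {ζ} × {78}, {ε} × {76, 77}, {ε} × {77, 78}, {ε, ζ} × {77}, {ε, ζ} × {78}, {ζ} × {76, 77}, {ζ} × {77, 78}, {ζ, η} × {77}, {ζ, η} × {78}, {ε} × {76, 77, 78}, {ε, ζ, η} × {77}, {ε, ζ, η} × {78}, {ζ} × {76, 77, 78}, {ε, ζ} × {76, 77}, {ε, ζ} × {77, 78}, {ζ, η} × {76, 77}, {ζ, η} × {77, 78}, {ε, ζ} × {76, 77, 78}, {ε, ζ, η} × {76, 77}, {ε, ζ, η} × {77, 78}, {ζ, η} × {76, 77, 78}, {ε, ζ, η} × {76, 77, 78}}; |τ_{X×Y}| = 108.

Enumerate products U × V with U ∈ τ_X, V ∈ τ_Y (deduplicated):
  ∅ × ∅ = {} (∅)
  {ε} × {77} = {(ε,77)}
  {ε} × {78} = {(ε,78)}
  {ζ} × {77} = {(ζ,77)}
  {ζ} × {78} = {(ζ,78)}
  {ε} × {76, 77} = {(ε,76), (ε,77)}
  {ε} × {77, 78} = {(ε,77), (ε,78)}
  {ε, ζ} × {77} = {(ε,77), (ζ,77)}
  {ε, ζ} × {78} = {(ε,78), (ζ,78)}
  {ζ} × {76, 77} = {(ζ,76), (ζ,77)}
  {ζ} × {77, 78} = {(ζ,77), (ζ,78)}
  {ζ, η} × {77} = {(ζ,77), (η,77)}
  {ζ, η} × {78} = {(ζ,78), (η,78)}
  {ε} × {76, 77, 78} = {(ε,76), (ε,77), (ε,78)}
  {ε, ζ, η} × {77} = {(ε,77), (ζ,77), (η,77)}
  {ε, ζ, η} × {78} = {(ε,78), (ζ,78), (η,78)}
  {ζ} × {76, 77, 78} = {(ζ,76), (ζ,77), (ζ,78)}
  {ε, ζ} × {76, 77} = {(ε,76), (ε,77), (ζ,76), (ζ,77)}
  {ε, ζ} × {77, 78} = {(ε,77), (ε,78), (ζ,77), (ζ,78)}
  {ζ, η} × {76, 77} = {(ζ,76), (ζ,77), (η,76), (η,77)}
  {ζ, η} × {77, 78} = {(ζ,77), (ζ,78), (η,77), (η,78)}
  {ε, ζ} × {76, 77, 78} = {(ε,76), (ε,77), (ε,78), (ζ,76), (ζ,77), (ζ,78)}
  {ε, ζ, η} × {76, 77} = {(ε,76), (ε,77), (ζ,76), (ζ,77), (η,76), (η,77)}
  {ε, ζ, η} × {77, 78} = {(ε,77), (ε,78), (ζ,77), (ζ,78), (η,77), (η,78)}
  {ζ, η} × {76, 77, 78} = {(ζ,76), (ζ,77), (ζ,78), (η,76), (η,77), (η,78)}
  {ε, ζ, η} × {76, 77, 78} = {(ε,76), (ε,77), (ε,78), (ζ,76), (ζ,77), (ζ,78), (η,76), (η,77), (η,78)}
These 26 distinct sets form the basis B.
Close under arbitrary unions to get τ_{X×Y}; counting gives |τ_{X×Y}| = 108.


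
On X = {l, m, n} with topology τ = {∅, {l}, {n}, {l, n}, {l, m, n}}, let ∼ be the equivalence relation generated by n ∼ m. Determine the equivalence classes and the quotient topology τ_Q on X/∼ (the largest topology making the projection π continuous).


X/∼ = {[l], [m=n]}; |τ_Q| = 3.

Equivalence classes: [l], [m=n].
Quotient map π: X → X/∼ sends l ↦ [l], m ↦ [m=n], n ↦ [m=n].
For each subset V ⊆ X/∼, compute π^{-1}(V) ⊆ X and check whether π^{-1}(V) ∈ τ. V is open in τ_Q iff π^{-1}(V) ∈ τ.
  V = {}: π^{-1}(V) = ∅ ∈ τ ✓.
  V = {[l]}: π^{-1}(V) = {l} ∈ τ ✓.
  V = {[m=n]}: π^{-1}(V) = {m, n} ∉ τ ✗.
  V = {[l], [m=n]}: π^{-1}(V) = {l, m, n} ∈ τ ✓.
Open sets in the quotient: τ_Q = {{}, {[l]}, {[l], [m=n]}} (3 elements).


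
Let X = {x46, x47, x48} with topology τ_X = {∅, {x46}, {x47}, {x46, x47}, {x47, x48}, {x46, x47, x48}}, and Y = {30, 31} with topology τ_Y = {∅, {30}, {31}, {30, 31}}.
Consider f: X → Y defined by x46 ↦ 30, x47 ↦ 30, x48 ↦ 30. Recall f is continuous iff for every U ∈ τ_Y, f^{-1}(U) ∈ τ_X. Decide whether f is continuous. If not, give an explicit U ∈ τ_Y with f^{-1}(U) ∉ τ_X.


f IS continuous.

Compute f^{-1}(U) for each U ∈ τ_Y:
  U = ∅: f^{-1}(U) = ∅ ∈ τ_X ✓.
  U = {30}: f^{-1}(U) = {x46, x47, x48} ∈ τ_X ✓.
  U = {31}: f^{-1}(U) = ∅ ∈ τ_X ✓.
  U = {30, 31}: f^{-1}(U) = {x46, x47, x48} ∈ τ_X ✓.
Every preimage lies in τ_X, so f IS continuous.


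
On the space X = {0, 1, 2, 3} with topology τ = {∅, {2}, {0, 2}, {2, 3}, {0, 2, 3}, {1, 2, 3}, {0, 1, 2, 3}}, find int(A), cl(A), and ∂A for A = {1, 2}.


int(A) = {2}, cl(A) = {0, 1, 2, 3}, ∂A = {0, 1, 3}.

Closed sets in (X, τ) are complements of opens:
  closed(X, τ) = {∅, {0}, {1}, {0, 1}, {1, 3}, {0, 1, 3}, {0, 1, 2, 3}}.
int(A) = ⋃ {U ∈ τ : U ⊆ A}. Opens contained in A: ∅, {2}.
Taking the union of these: int(A) = {2}.
cl(A) = ⋂ {C closed : A ⊆ C}. Closed sets containing A: {0, 1, 2, 3}.
Intersecting these: cl(A) = {0, 1, 2, 3}.
∂A = cl(A) ∖ int(A) = {0, 1, 2, 3} ∖ {2} = {0, 1, 3}.


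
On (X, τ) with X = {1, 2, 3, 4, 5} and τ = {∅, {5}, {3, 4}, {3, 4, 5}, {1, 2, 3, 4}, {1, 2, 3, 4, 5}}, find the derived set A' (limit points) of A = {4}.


A' = {1, 2, 3}

For each x ∈ X, list the open sets U ∈ τ with x ∈ U, then check whether U ∩ (A ∖ {x}) ≠ ∅ for every such U.
  x = 1: opens ∋ x are {1, 2, 3, 4}, {1, 2, 3, 4, 5}; each meets A ∖ {1}, so x IS a limit point.
  x = 2: opens ∋ x are {1, 2, 3, 4}, {1, 2, 3, 4, 5}; each meets A ∖ {2}, so x IS a limit point.
  x = 3: opens ∋ x are {3, 4}, {3, 4, 5}, {1, 2, 3, 4}, {1, 2, 3, 4, 5}; each meets A ∖ {3}, so x IS a limit point.
  x = 4: open {3, 4} ∋ x has {3, 4} ∩ (A ∖ {4}) = ∅, so x is NOT a limit point.
  x = 5: open {5} ∋ x has {5} ∩ (A ∖ {5}) = ∅, so x is NOT a limit point.
Collecting: A' = {1, 2, 3}.


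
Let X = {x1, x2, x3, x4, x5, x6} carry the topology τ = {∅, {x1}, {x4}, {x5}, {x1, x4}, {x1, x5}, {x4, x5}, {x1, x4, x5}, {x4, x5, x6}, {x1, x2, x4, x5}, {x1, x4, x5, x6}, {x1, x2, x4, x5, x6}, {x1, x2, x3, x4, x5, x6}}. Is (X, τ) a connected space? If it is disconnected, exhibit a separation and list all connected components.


(X, τ) is connected.

Find clopen sets (U ∈ τ with X ∖ U ∈ τ):
  U = ∅, X ∖ U = {x1, x2, x3, x4, x5, x6} — both open, so U is clopen.
  U = {x1, x2, x3, x4, x5, x6}, X ∖ U = ∅ — both open, so U is clopen.
Only trivial clopens (∅ and X) exist, so (X, τ) is connected.
Compute connected components by grouping points that agree on all clopens:
  component: {x1, x2, x3, x4, x5, x6}


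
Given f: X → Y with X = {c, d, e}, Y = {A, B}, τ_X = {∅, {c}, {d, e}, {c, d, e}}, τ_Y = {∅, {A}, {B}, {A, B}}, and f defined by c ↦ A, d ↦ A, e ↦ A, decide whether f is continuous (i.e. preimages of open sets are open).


f IS continuous.

Compute f^{-1}(U) for each U ∈ τ_Y:
  U = ∅: f^{-1}(U) = ∅ ∈ τ_X ✓.
  U = {A}: f^{-1}(U) = {c, d, e} ∈ τ_X ✓.
  U = {B}: f^{-1}(U) = ∅ ∈ τ_X ✓.
  U = {A, B}: f^{-1}(U) = {c, d, e} ∈ τ_X ✓.
Every preimage lies in τ_X, so f IS continuous.


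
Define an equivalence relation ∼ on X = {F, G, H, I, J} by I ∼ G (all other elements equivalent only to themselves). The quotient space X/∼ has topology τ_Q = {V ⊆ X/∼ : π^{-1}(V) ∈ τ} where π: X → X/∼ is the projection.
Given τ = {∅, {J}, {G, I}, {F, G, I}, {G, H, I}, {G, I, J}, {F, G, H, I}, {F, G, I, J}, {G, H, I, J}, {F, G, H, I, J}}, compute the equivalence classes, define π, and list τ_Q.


X/∼ = {[F], [G=I], [H], [J]}; |τ_Q| = 10.

Equivalence classes: [F], [G=I], [H], [J].
Quotient map π: X → X/∼ sends F ↦ [F], G ↦ [G=I], H ↦ [H], I ↦ [G=I], J ↦ [J].
For each subset V ⊆ X/∼, compute π^{-1}(V) ⊆ X and check whether π^{-1}(V) ∈ τ. V is open in τ_Q iff π^{-1}(V) ∈ τ.
  V = {}: π^{-1}(V) = ∅ ∈ τ ✓.
  V = {[F]}: π^{-1}(V) = {F} ∉ τ ✗.
  V = {[G=I]}: π^{-1}(V) = {G, I} ∈ τ ✓.
  V = {[F], [G=I]}: π^{-1}(V) = {F, G, I} ∈ τ ✓.
  V = {[H]}: π^{-1}(V) = {H} ∉ τ ✗.
  V = {[F], [H]}: π^{-1}(V) = {F, H} ∉ τ ✗.
  V = {[G=I], [H]}: π^{-1}(V) = {G, H, I} ∈ τ ✓.
  V = {[F], [G=I], [H]}: π^{-1}(V) = {F, G, H, I} ∈ τ ✓.
  V = {[J]}: π^{-1}(V) = {J} ∈ τ ✓.
  V = {[F], [J]}: π^{-1}(V) = {F, J} ∉ τ ✗.
  V = {[G=I], [J]}: π^{-1}(V) = {G, I, J} ∈ τ ✓.
  V = {[F], [G=I], [J]}: π^{-1}(V) = {F, G, I, J} ∈ τ ✓.
  V = {[H], [J]}: π^{-1}(V) = {H, J} ∉ τ ✗.
  V = {[F], [H], [J]}: π^{-1}(V) = {F, H, J} ∉ τ ✗.
  V = {[G=I], [H], [J]}: π^{-1}(V) = {G, H, I, J} ∈ τ ✓.
  V = {[F], [G=I], [H], [J]}: π^{-1}(V) = {F, G, H, I, J} ∈ τ ✓.
Open sets in the quotient: τ_Q = {{}, {[G=I]}, {[F], [G=I]}, {[G=I], [H]}, {[F], [G=I], [H]}, {[J]}, {[G=I], [J]}, {[F], [G=I], [J]}, {[G=I], [H], [J]}, {[F], [G=I], [H], [J]}} (10 elements).


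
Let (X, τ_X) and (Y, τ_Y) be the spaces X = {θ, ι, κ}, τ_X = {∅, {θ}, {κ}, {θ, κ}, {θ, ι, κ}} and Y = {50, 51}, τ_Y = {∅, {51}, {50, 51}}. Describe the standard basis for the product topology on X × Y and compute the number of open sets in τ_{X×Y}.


Basis B = {∅ × ∅, {θ} × {51}, {κ} × {51}, {θ} × {50, 51}, {θ, κ} × {51}, {κ} × {50, 51}, {θ, ι, κ} × {51}, {θ, κ} × {50, 51}, {θ, ι, κ} × {50, 51}}; |τ_{X×Y}| = 14.

Enumerate products U × V with U ∈ τ_X, V ∈ τ_Y (deduplicated):
  ∅ × ∅ = {} (∅)
  {θ} × {51} = {(θ,51)}
  {κ} × {51} = {(κ,51)}
  {θ} × {50, 51} = {(θ,50), (θ,51)}
  {θ, κ} × {51} = {(θ,51), (κ,51)}
  {κ} × {50, 51} = {(κ,50), (κ,51)}
  {θ, ι, κ} × {51} = {(θ,51), (ι,51), (κ,51)}
  {θ, κ} × {50, 51} = {(θ,50), (θ,51), (κ,50), (κ,51)}
  {θ, ι, κ} × {50, 51} = {(θ,50), (θ,51), (ι,50), (ι,51), (κ,50), (κ,51)}
These 9 distinct sets form the basis B.
Close under arbitrary unions to get τ_{X×Y}; counting gives |τ_{X×Y}| = 14.


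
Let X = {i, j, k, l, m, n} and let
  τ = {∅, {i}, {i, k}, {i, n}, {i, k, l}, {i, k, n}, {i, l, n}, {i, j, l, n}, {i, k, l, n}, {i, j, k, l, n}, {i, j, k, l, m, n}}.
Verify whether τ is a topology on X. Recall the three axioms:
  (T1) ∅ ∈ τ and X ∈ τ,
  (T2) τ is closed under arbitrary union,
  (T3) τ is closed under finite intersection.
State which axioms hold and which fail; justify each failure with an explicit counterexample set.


τ is NOT a topology on X.

Axiom (T1): ∅ ∈ τ? Yes; X ∈ τ? Yes.
Axiom (T2/T3): check pairwise unions and intersections of members of τ.
Counterexample for (T3): {i, k, l} ∩ {i, l, n} = {i, l} ∉ τ. Therefore τ is NOT a topology.


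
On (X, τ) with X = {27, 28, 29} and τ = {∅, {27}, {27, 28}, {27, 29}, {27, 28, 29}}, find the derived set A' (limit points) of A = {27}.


A' = {28, 29}

For each x ∈ X, list the open sets U ∈ τ with x ∈ U, then check whether U ∩ (A ∖ {x}) ≠ ∅ for every such U.
  x = 27: open {27} ∋ x has {27} ∩ (A ∖ {27}) = ∅, so x is NOT a limit point.
  x = 28: opens ∋ x are {27, 28}, {27, 28, 29}; each meets A ∖ {28}, so x IS a limit point.
  x = 29: opens ∋ x are {27, 29}, {27, 28, 29}; each meets A ∖ {29}, so x IS a limit point.
Collecting: A' = {28, 29}.


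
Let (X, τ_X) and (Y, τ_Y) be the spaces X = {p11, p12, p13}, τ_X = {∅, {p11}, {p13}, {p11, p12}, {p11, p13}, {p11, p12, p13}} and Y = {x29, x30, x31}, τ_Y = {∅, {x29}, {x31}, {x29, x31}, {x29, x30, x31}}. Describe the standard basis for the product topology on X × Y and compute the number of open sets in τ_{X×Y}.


Basis B = {∅ × ∅, {p11} × {x29}, {p11} × {x31}, {p13} × {x29}, {p13} × {x31}, {p11} × {x29, x31}, {p11, p12} × {x29}, {p11, p13} × {x29}, {p11, p12} × {x31}, {p11, p13} × {x31}, {p13} × {x29, x31}, {p11} × {x29, x30, x31}, {p11, p12, p13} × {x29}, {p11, p12, p13} × {x31}, {p13} × {x29, x30, x31}, {p11, p12} × {x29, x31}, {p11, p13} × {x29, x31}, {p11, p12} × {x29, x30, x31}, {p11, p13} × {x29, x30, x31}, {p11, p12, p13} × {x29, x31}, {p11, p12, p13} × {x29, x30, x31}}; |τ_{X×Y}| = 70.

Enumerate products U × V with U ∈ τ_X, V ∈ τ_Y (deduplicated):
  ∅ × ∅ = {} (∅)
  {p11} × {x29} = {(p11,x29)}
  {p11} × {x31} = {(p11,x31)}
  {p13} × {x29} = {(p13,x29)}
  {p13} × {x31} = {(p13,x31)}
  {p11} × {x29, x31} = {(p11,x29), (p11,x31)}
  {p11, p12} × {x29} = {(p11,x29), (p12,x29)}
  {p11, p13} × {x29} = {(p11,x29), (p13,x29)}
  {p11, p12} × {x31} = {(p11,x31), (p12,x31)}
  {p11, p13} × {x31} = {(p11,x31), (p13,x31)}
  {p13} × {x29, x31} = {(p13,x29), (p13,x31)}
  {p11} × {x29, x30, x31} = {(p11,x29), (p11,x30), (p11,x31)}
  {p11, p12, p13} × {x29} = {(p11,x29), (p12,x29), (p13,x29)}
  {p11, p12, p13} × {x31} = {(p11,x31), (p12,x31), (p13,x31)}
  {p13} × {x29, x30, x31} = {(p13,x29), (p13,x30), (p13,x31)}
  {p11, p12} × {x29, x31} = {(p11,x29), (p11,x31), (p12,x29), (p12,x31)}
  {p11, p13} × {x29, x31} = {(p11,x29), (p11,x31), (p13,x29), (p13,x31)}
  {p11, p12} × {x29, x30, x31} = {(p11,x29), (p11,x30), (p11,x31), (p12,x29), (p12,x30), (p12,x31)}
  {p11, p13} × {x29, x30, x31} = {(p11,x29), (p11,x30), (p11,x31), (p13,x29), (p13,x30), (p13,x31)}
  {p11, p12, p13} × {x29, x31} = {(p11,x29), (p11,x31), (p12,x29), (p12,x31), (p13,x29), (p13,x31)}
  {p11, p12, p13} × {x29, x30, x31} = {(p11,x29), (p11,x30), (p11,x31), (p12,x29), (p12,x30), (p12,x31), (p13,x29), (p13,x30), (p13,x31)}
These 21 distinct sets form the basis B.
Close under arbitrary unions to get τ_{X×Y}; counting gives |τ_{X×Y}| = 70.


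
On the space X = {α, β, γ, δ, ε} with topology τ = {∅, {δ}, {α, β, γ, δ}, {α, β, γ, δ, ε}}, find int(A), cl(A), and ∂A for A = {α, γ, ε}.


int(A) = ∅, cl(A) = {α, β, γ, ε}, ∂A = {α, β, γ, ε}.

Closed sets in (X, τ) are complements of opens:
  closed(X, τ) = {∅, {ε}, {α, β, γ, ε}, {α, β, γ, δ, ε}}.
int(A) = ⋃ {U ∈ τ : U ⊆ A}. Opens contained in A: ∅.
Taking the union of these: int(A) = ∅.
cl(A) = ⋂ {C closed : A ⊆ C}. Closed sets containing A: {α, β, γ, ε}, {α, β, γ, δ, ε}.
Intersecting these: cl(A) = {α, β, γ, ε}.
∂A = cl(A) ∖ int(A) = {α, β, γ, ε} ∖ ∅ = {α, β, γ, ε}.


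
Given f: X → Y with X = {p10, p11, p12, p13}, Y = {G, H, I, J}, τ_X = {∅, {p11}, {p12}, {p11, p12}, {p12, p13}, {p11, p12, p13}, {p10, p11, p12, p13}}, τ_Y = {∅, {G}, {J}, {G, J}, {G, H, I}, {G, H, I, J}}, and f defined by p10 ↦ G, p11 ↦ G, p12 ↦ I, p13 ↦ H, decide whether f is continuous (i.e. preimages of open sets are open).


f is NOT continuous.

Compute f^{-1}(U) for each U ∈ τ_Y:
  U = ∅: f^{-1}(U) = ∅ ∈ τ_X ✓.
  U = {G}: f^{-1}(U) = {p10, p11} ∉ τ_X ✗.
  U = {J}: f^{-1}(U) = ∅ ∈ τ_X ✓.
  U = {G, J}: f^{-1}(U) = {p10, p11} ∉ τ_X ✗.
  U = {G, H, I}: f^{-1}(U) = {p10, p11, p12, p13} ∈ τ_X ✓.
  U = {G, H, I, J}: f^{-1}(U) = {p10, p11, p12, p13} ∈ τ_X ✓.
Found U = {G} with f^{-1}(U) = {p10, p11} not in τ_X. Therefore f is NOT continuous.


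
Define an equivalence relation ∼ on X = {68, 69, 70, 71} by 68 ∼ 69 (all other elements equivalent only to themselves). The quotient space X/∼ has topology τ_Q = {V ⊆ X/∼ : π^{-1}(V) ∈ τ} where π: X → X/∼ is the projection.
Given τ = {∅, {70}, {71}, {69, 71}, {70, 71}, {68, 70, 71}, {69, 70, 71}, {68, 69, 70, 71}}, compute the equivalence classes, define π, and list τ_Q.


X/∼ = {[68=69], [70], [71]}; |τ_Q| = 5.

Equivalence classes: [68=69], [70], [71].
Quotient map π: X → X/∼ sends 68 ↦ [68=69], 69 ↦ [68=69], 70 ↦ [70], 71 ↦ [71].
For each subset V ⊆ X/∼, compute π^{-1}(V) ⊆ X and check whether π^{-1}(V) ∈ τ. V is open in τ_Q iff π^{-1}(V) ∈ τ.
  V = {}: π^{-1}(V) = ∅ ∈ τ ✓.
  V = {[68=69]}: π^{-1}(V) = {68, 69} ∉ τ ✗.
  V = {[70]}: π^{-1}(V) = {70} ∈ τ ✓.
  V = {[68=69], [70]}: π^{-1}(V) = {68, 69, 70} ∉ τ ✗.
  V = {[71]}: π^{-1}(V) = {71} ∈ τ ✓.
  V = {[68=69], [71]}: π^{-1}(V) = {68, 69, 71} ∉ τ ✗.
  V = {[70], [71]}: π^{-1}(V) = {70, 71} ∈ τ ✓.
  V = {[68=69], [70], [71]}: π^{-1}(V) = {68, 69, 70, 71} ∈ τ ✓.
Open sets in the quotient: τ_Q = {{}, {[70]}, {[71]}, {[70], [71]}, {[68=69], [70], [71]}} (5 elements).
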